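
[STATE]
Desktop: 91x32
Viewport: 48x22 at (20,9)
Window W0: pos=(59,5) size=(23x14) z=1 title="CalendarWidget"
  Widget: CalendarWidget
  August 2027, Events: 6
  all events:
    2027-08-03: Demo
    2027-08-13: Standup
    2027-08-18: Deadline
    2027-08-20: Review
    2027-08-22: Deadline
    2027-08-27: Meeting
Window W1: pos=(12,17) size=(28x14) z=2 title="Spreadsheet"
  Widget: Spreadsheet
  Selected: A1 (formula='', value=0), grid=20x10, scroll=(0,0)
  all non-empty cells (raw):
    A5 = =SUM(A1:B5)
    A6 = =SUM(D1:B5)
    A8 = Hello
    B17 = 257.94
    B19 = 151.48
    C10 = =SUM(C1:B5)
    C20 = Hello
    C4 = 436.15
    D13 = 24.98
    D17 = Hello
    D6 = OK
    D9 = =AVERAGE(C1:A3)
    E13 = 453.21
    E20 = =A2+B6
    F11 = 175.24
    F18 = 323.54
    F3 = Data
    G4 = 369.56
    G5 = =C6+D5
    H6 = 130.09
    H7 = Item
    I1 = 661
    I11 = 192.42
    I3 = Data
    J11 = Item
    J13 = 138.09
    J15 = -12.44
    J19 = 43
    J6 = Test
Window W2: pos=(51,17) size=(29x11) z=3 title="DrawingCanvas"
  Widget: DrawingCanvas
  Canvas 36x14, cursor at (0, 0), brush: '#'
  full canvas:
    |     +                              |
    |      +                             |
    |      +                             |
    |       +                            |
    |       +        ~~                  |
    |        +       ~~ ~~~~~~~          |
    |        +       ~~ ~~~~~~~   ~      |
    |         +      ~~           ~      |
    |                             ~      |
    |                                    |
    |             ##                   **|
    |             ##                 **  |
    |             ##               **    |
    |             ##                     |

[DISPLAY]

                                       ┃Mo Tu We
                                       ┃        
                                       ┃ 2  3*  
                                       ┃ 9 10 11
                                       ┃16 17 18
                                       ┃23 24 25
                                       ┃30 31   
                                       ┃        
━━━━━━━━━━━━━━━━━━━┓           ┏━━━━━━━━━━━━━━━━
sheet              ┃           ┃ DrawingCanvas  
───────────────────┨           ┠────────────────
                   ┃           ┃+    +          
A       B       C  ┃           ┃      +         
-------------------┃           ┃      +         
  [0]       0      ┃           ┃       +        
    0       0      ┃           ┃       +        
    0       0      ┃           ┃        +       
    0       0  436.┃           ┃        +       
RC!         0      ┃           ┗━━━━━━━━━━━━━━━━
36.15       0      ┃                            
    0       0      ┃                            
━━━━━━━━━━━━━━━━━━━┛                            


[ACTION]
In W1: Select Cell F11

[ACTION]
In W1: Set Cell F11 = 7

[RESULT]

                                       ┃Mo Tu We
                                       ┃        
                                       ┃ 2  3*  
                                       ┃ 9 10 11
                                       ┃16 17 18
                                       ┃23 24 25
                                       ┃30 31   
                                       ┃        
━━━━━━━━━━━━━━━━━━━┓           ┏━━━━━━━━━━━━━━━━
sheet              ┃           ┃ DrawingCanvas  
───────────────────┨           ┠────────────────
                   ┃           ┃+    +          
A       B       C  ┃           ┃      +         
-------------------┃           ┃      +         
    0       0      ┃           ┃       +        
    0       0      ┃           ┃       +        
    0       0      ┃           ┃        +       
    0       0  436.┃           ┃        +       
RC!         0      ┃           ┗━━━━━━━━━━━━━━━━
36.15       0      ┃                            
    0       0      ┃                            
━━━━━━━━━━━━━━━━━━━┛                            


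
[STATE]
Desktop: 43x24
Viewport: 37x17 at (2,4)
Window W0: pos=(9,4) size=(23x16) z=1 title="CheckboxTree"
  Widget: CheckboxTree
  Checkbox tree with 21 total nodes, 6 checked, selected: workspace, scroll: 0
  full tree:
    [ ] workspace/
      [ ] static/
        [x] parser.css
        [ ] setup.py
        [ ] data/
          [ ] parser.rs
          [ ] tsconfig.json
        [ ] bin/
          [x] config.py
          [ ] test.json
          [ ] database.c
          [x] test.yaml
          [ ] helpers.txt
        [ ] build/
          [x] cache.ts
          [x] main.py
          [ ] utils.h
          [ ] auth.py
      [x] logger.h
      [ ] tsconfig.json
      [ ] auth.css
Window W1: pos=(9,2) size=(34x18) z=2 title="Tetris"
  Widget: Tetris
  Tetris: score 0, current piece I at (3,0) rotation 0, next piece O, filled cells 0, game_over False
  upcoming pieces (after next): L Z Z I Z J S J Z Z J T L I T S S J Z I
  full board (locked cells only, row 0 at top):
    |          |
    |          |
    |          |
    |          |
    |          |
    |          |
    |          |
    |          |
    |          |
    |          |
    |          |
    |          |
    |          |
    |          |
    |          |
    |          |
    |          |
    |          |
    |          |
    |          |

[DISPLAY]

       ┠─────────────────────────────
       ┃          │Next:             
       ┃          │▓▓                
       ┃          │▓▓                
       ┃          │                  
       ┃          │                  
       ┃          │                  
       ┃          │Score:            
       ┃          │0                 
       ┃          │                  
       ┃          │                  
       ┃          │                  
       ┃          │                  
       ┃          │                  
       ┃          │                  
       ┗━━━━━━━━━━━━━━━━━━━━━━━━━━━━━
                                     


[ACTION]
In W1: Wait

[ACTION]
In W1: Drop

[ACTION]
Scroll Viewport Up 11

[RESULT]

                                     
                                     
       ┏━━━━━━━━━━━━━━━━━━━━━━━━━━━━━
       ┃ Tetris                      
       ┠─────────────────────────────
       ┃          │Next:             
       ┃          │▓▓                
       ┃          │▓▓                
       ┃          │                  
       ┃          │                  
       ┃          │                  
       ┃          │Score:            
       ┃          │0                 
       ┃          │                  
       ┃          │                  
       ┃          │                  
       ┃          │                  


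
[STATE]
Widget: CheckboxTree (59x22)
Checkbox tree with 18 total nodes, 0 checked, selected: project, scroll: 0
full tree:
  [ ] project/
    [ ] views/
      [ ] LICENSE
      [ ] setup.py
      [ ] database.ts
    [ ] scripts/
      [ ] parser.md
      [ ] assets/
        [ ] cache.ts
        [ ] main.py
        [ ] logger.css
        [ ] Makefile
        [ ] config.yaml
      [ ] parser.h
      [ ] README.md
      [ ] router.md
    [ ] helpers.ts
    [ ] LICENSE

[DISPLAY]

>[ ] project/                                              
   [ ] views/                                              
     [ ] LICENSE                                           
     [ ] setup.py                                          
     [ ] database.ts                                       
   [ ] scripts/                                            
     [ ] parser.md                                         
     [ ] assets/                                           
       [ ] cache.ts                                        
       [ ] main.py                                         
       [ ] logger.css                                      
       [ ] Makefile                                        
       [ ] config.yaml                                     
     [ ] parser.h                                          
     [ ] README.md                                         
     [ ] router.md                                         
   [ ] helpers.ts                                          
   [ ] LICENSE                                             
                                                           
                                                           
                                                           
                                                           


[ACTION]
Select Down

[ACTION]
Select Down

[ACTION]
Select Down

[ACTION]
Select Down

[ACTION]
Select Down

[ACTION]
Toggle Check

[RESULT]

 [-] project/                                              
   [ ] views/                                              
     [ ] LICENSE                                           
     [ ] setup.py                                          
     [ ] database.ts                                       
>  [x] scripts/                                            
     [x] parser.md                                         
     [x] assets/                                           
       [x] cache.ts                                        
       [x] main.py                                         
       [x] logger.css                                      
       [x] Makefile                                        
       [x] config.yaml                                     
     [x] parser.h                                          
     [x] README.md                                         
     [x] router.md                                         
   [ ] helpers.ts                                          
   [ ] LICENSE                                             
                                                           
                                                           
                                                           
                                                           


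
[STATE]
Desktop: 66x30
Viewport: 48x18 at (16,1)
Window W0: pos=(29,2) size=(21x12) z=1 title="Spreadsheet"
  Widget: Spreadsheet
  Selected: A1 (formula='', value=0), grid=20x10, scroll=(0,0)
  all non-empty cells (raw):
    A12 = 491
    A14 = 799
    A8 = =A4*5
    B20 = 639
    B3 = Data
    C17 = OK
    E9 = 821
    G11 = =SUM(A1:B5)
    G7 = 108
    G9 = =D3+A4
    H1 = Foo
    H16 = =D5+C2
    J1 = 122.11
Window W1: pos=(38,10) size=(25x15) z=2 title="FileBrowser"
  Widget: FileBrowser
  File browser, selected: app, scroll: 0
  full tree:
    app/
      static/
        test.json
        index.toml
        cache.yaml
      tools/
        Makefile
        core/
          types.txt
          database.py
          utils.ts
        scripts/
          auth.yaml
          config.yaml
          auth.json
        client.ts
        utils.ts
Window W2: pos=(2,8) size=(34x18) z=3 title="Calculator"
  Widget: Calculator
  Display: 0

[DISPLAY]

                                                
             ┏━━━━━━━━━━━━━━━━━━━┓              
             ┃ Spreadsheet       ┃              
             ┠───────────────────┨              
             ┃A1:                ┃              
             ┃       A       B   ┃              
             ┃-------------------┃              
━━━━━━━━━━━━━━━━━━━┓   [0]       ┃              
                   ┃     0       ┃              
───────────────────┨  ┏━━━━━━━━━━━━━━━━━━━━━━━┓ 
                  0┃  ┃ FileBrowser           ┃ 
───┐               ┃  ┠───────────────────────┨ 
 ÷ │               ┃━━┃> [-] app/             ┃ 
───┤               ┃  ┃    [+] static/        ┃ 
 × │               ┃  ┃    [+] tools/         ┃ 
───┤               ┃  ┃                       ┃ 
 - │               ┃  ┃                       ┃ 
───┤               ┃  ┃                       ┃ 


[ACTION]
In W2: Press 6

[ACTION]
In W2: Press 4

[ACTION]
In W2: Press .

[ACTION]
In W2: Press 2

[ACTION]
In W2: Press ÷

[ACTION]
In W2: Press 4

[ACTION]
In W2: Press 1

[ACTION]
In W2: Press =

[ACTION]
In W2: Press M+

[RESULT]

                                                
             ┏━━━━━━━━━━━━━━━━━━━┓              
             ┃ Spreadsheet       ┃              
             ┠───────────────────┨              
             ┃A1:                ┃              
             ┃       A       B   ┃              
             ┃-------------------┃              
━━━━━━━━━━━━━━━━━━━┓   [0]       ┃              
                   ┃     0       ┃              
───────────────────┨  ┏━━━━━━━━━━━━━━━━━━━━━━━┓ 
        1.565853659┃  ┃ FileBrowser           ┃ 
───┐               ┃  ┠───────────────────────┨ 
 ÷ │               ┃━━┃> [-] app/             ┃ 
───┤               ┃  ┃    [+] static/        ┃ 
 × │               ┃  ┃    [+] tools/         ┃ 
───┤               ┃  ┃                       ┃ 
 - │               ┃  ┃                       ┃ 
───┤               ┃  ┃                       ┃ 


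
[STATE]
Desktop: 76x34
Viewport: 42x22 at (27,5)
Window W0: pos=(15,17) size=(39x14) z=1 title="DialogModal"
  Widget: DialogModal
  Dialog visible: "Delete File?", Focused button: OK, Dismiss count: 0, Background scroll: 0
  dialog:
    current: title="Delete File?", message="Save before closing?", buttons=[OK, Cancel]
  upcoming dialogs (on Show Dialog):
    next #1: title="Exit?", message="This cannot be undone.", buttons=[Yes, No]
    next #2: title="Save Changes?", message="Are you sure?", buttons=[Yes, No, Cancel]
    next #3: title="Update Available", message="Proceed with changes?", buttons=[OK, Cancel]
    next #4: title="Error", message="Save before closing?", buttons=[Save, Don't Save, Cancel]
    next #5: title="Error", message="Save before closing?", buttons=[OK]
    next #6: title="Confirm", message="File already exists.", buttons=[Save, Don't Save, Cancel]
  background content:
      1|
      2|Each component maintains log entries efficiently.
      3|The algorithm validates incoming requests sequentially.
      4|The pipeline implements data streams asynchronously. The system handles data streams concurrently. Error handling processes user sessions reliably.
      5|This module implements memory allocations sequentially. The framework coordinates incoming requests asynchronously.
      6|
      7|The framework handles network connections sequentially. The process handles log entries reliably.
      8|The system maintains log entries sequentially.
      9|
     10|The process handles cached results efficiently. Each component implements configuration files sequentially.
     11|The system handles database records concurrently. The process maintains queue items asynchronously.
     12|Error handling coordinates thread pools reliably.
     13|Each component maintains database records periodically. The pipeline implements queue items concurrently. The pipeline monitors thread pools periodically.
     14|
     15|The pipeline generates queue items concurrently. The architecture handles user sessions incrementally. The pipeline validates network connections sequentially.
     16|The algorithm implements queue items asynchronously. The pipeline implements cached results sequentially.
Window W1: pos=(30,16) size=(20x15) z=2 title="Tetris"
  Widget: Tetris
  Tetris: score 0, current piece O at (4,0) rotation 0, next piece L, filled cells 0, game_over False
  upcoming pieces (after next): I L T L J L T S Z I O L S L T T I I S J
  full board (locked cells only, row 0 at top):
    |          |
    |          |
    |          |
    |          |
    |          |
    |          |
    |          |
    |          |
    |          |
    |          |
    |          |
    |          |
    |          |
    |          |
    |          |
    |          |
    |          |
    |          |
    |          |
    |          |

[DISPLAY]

                                          
                                          
                                          
                                          
                                          
                                          
                                          
                                          
                                          
                                          
                                          
   ┏━━━━━━━━━━━━━━━━━━┓                   
━━━┃ Tetris           ┃━━━┓               
l  ┠──────────────────┨   ┃               
───┃                  ┃───┨               
   ┃                  ┃   ┃               
ent┃                  ┃es ┃               
───┃                  ┃equ┃               
 De┃                  ┃ms ┃               
e b┃                  ┃cat┃               
[OK┃                  ┃   ┃               
───┃                  ┃ect┃               


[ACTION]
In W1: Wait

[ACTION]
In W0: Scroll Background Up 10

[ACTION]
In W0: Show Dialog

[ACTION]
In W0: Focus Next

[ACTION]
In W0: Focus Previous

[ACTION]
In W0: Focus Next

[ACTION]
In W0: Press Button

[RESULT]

                                          
                                          
                                          
                                          
                                          
                                          
                                          
                                          
                                          
                                          
                                          
   ┏━━━━━━━━━━━━━━━━━━┓                   
━━━┃ Tetris           ┃━━━┓               
l  ┠──────────────────┨   ┃               
───┃                  ┃───┨               
   ┃                  ┃   ┃               
ent┃                  ┃es ┃               
hm ┃                  ┃equ┃               
e i┃                  ┃ms ┃               
 im┃                  ┃cat┃               
   ┃                  ┃   ┃               
rk ┃                  ┃ect┃               


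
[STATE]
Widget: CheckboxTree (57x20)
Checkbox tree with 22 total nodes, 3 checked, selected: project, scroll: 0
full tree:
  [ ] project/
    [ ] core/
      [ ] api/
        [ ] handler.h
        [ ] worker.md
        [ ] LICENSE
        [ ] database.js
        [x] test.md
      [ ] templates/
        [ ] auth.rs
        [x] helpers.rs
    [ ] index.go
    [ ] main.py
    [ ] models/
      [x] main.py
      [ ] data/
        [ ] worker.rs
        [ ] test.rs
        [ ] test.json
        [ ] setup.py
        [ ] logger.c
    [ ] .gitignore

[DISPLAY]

>[-] project/                                            
   [-] core/                                             
     [-] api/                                            
       [ ] handler.h                                     
       [ ] worker.md                                     
       [ ] LICENSE                                       
       [ ] database.js                                   
       [x] test.md                                       
     [-] templates/                                      
       [ ] auth.rs                                       
       [x] helpers.rs                                    
   [ ] index.go                                          
   [ ] main.py                                           
   [-] models/                                           
     [x] main.py                                         
     [ ] data/                                           
       [ ] worker.rs                                     
       [ ] test.rs                                       
       [ ] test.json                                     
       [ ] setup.py                                      


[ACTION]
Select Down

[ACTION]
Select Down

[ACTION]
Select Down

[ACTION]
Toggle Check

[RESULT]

 [-] project/                                            
   [-] core/                                             
     [-] api/                                            
>      [x] handler.h                                     
       [ ] worker.md                                     
       [ ] LICENSE                                       
       [ ] database.js                                   
       [x] test.md                                       
     [-] templates/                                      
       [ ] auth.rs                                       
       [x] helpers.rs                                    
   [ ] index.go                                          
   [ ] main.py                                           
   [-] models/                                           
     [x] main.py                                         
     [ ] data/                                           
       [ ] worker.rs                                     
       [ ] test.rs                                       
       [ ] test.json                                     
       [ ] setup.py                                      


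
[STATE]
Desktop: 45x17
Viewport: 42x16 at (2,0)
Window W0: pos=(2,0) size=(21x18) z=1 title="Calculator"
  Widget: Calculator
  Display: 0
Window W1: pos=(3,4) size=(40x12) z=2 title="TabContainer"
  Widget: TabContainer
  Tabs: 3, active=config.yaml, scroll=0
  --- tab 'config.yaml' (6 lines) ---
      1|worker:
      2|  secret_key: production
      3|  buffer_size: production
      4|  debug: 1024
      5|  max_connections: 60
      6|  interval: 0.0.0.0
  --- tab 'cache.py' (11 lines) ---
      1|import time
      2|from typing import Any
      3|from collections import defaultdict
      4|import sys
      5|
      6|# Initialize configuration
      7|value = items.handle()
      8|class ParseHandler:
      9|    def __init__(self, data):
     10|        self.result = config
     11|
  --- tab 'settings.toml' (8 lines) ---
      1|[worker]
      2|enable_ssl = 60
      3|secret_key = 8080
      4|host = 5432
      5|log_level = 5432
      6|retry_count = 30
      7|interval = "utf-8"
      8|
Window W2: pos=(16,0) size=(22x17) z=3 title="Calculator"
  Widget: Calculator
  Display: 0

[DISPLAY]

┏━━━━━━━━━━━━━┏━━━━━━━━━━━━━━━━━━━━┓      
┃ Calculator  ┃ Calculator         ┃      
┠─────────────┠────────────────────┨      
┃             ┃                   0┃      
┃┏━━━━━━━━━━━━┃┌───┬───┬───┬───┐   ┃━━━━┓ 
┃┃ TabContaine┃│ 7 │ 8 │ 9 │ ÷ │   ┃    ┃ 
┃┠────────────┃├───┼───┼───┼───┤   ┃────┨ 
┃┃[config.yaml┃│ 4 │ 5 │ 6 │ × │   ┃.tom┃ 
┃┃────────────┃├───┼───┼───┼───┤   ┃────┃ 
┃┃worker:     ┃│ 1 │ 2 │ 3 │ - │   ┃    ┃ 
┃┃  secret_key┃├───┼───┼───┼───┤   ┃    ┃ 
┃┃  buffer_siz┃│ 0 │ . │ = │ + │   ┃    ┃ 
┃┃  debug: 102┃├───┼───┼───┼───┤   ┃    ┃ 
┃┃  max_connec┃│ C │ MC│ MR│ M+│   ┃    ┃ 
┃┃  interval: ┃└───┴───┴───┴───┘   ┃    ┃ 
┃┗━━━━━━━━━━━━┃                    ┃━━━━┛ 


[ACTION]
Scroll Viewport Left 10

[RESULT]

  ┏━━━━━━━━━━━━━┏━━━━━━━━━━━━━━━━━━━━┓    
  ┃ Calculator  ┃ Calculator         ┃    
  ┠─────────────┠────────────────────┨    
  ┃             ┃                   0┃    
  ┃┏━━━━━━━━━━━━┃┌───┬───┬───┬───┐   ┃━━━━
  ┃┃ TabContaine┃│ 7 │ 8 │ 9 │ ÷ │   ┃    
  ┃┠────────────┃├───┼───┼───┼───┤   ┃────
  ┃┃[config.yaml┃│ 4 │ 5 │ 6 │ × │   ┃.tom
  ┃┃────────────┃├───┼───┼───┼───┤   ┃────
  ┃┃worker:     ┃│ 1 │ 2 │ 3 │ - │   ┃    
  ┃┃  secret_key┃├───┼───┼───┼───┤   ┃    
  ┃┃  buffer_siz┃│ 0 │ . │ = │ + │   ┃    
  ┃┃  debug: 102┃├───┼───┼───┼───┤   ┃    
  ┃┃  max_connec┃│ C │ MC│ MR│ M+│   ┃    
  ┃┃  interval: ┃└───┴───┴───┴───┘   ┃    
  ┃┗━━━━━━━━━━━━┃                    ┃━━━━


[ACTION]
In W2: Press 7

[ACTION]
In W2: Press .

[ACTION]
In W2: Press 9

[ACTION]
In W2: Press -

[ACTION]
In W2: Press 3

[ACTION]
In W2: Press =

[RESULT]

  ┏━━━━━━━━━━━━━┏━━━━━━━━━━━━━━━━━━━━┓    
  ┃ Calculator  ┃ Calculator         ┃    
  ┠─────────────┠────────────────────┨    
  ┃             ┃                 4.9┃    
  ┃┏━━━━━━━━━━━━┃┌───┬───┬───┬───┐   ┃━━━━
  ┃┃ TabContaine┃│ 7 │ 8 │ 9 │ ÷ │   ┃    
  ┃┠────────────┃├───┼───┼───┼───┤   ┃────
  ┃┃[config.yaml┃│ 4 │ 5 │ 6 │ × │   ┃.tom
  ┃┃────────────┃├───┼───┼───┼───┤   ┃────
  ┃┃worker:     ┃│ 1 │ 2 │ 3 │ - │   ┃    
  ┃┃  secret_key┃├───┼───┼───┼───┤   ┃    
  ┃┃  buffer_siz┃│ 0 │ . │ = │ + │   ┃    
  ┃┃  debug: 102┃├───┼───┼───┼───┤   ┃    
  ┃┃  max_connec┃│ C │ MC│ MR│ M+│   ┃    
  ┃┃  interval: ┃└───┴───┴───┴───┘   ┃    
  ┃┗━━━━━━━━━━━━┃                    ┃━━━━


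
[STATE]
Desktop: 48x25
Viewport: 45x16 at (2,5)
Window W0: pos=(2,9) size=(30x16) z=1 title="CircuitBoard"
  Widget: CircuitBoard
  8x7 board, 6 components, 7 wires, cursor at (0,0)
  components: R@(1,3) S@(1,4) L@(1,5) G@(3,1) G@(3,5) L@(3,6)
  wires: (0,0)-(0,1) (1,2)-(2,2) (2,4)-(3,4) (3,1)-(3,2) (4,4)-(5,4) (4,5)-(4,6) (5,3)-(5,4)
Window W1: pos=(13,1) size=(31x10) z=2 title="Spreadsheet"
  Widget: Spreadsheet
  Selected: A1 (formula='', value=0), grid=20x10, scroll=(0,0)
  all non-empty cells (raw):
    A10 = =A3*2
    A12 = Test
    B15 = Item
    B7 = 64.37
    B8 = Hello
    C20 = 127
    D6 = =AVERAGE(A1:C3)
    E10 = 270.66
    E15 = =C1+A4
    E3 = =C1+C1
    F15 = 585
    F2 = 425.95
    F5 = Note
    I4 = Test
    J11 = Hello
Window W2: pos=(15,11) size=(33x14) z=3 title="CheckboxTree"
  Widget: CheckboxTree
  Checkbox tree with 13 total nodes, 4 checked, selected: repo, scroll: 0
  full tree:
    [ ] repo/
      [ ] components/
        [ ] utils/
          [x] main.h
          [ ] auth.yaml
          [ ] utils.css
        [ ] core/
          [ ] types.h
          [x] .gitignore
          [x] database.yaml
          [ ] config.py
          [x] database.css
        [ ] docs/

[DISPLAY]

           ┃       A       B       C     ┃   
           ┃-----------------------------┃   
           ┃  1      [0]       0       0 ┃   
           ┃  2        0       0       0 ┃   
┏━━━━━━━━━━┃  3        0       0       0 ┃   
┃ CircuitBo┗━━━━━━━━━━━━━━━━━━━━━━━━━━━━━┛   
┠────────────┏━━━━━━━━━━━━━━━━━━━━━━━━━━━━━━━
┃   0 1 2 3 4┃ CheckboxTree                  
┃0  [.]─ ·   ┠───────────────────────────────
┃            ┃>[-] repo/                     
┃1           ┃   [-] components/             
┃            ┃     [-] utils/                
┃2           ┃       [x] main.h              
┃            ┃       [ ] auth.yaml           
┃3       G ─ ┃       [ ] utils.css           
┃            ┃     [-] core/                 


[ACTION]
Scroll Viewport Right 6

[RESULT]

          ┃       A       B       C     ┃    
          ┃-----------------------------┃    
          ┃  1      [0]       0       0 ┃    
          ┃  2        0       0       0 ┃    
━━━━━━━━━━┃  3        0       0       0 ┃    
 CircuitBo┗━━━━━━━━━━━━━━━━━━━━━━━━━━━━━┛    
────────────┏━━━━━━━━━━━━━━━━━━━━━━━━━━━━━━━┓
   0 1 2 3 4┃ CheckboxTree                  ┃
0  [.]─ ·   ┠───────────────────────────────┨
            ┃>[-] repo/                     ┃
1           ┃   [-] components/             ┃
            ┃     [-] utils/                ┃
2           ┃       [x] main.h              ┃
            ┃       [ ] auth.yaml           ┃
3       G ─ ┃       [ ] utils.css           ┃
            ┃     [-] core/                 ┃


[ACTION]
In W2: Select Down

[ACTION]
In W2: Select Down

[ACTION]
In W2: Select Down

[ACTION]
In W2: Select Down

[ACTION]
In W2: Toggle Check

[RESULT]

          ┃       A       B       C     ┃    
          ┃-----------------------------┃    
          ┃  1      [0]       0       0 ┃    
          ┃  2        0       0       0 ┃    
━━━━━━━━━━┃  3        0       0       0 ┃    
 CircuitBo┗━━━━━━━━━━━━━━━━━━━━━━━━━━━━━┛    
────────────┏━━━━━━━━━━━━━━━━━━━━━━━━━━━━━━━┓
   0 1 2 3 4┃ CheckboxTree                  ┃
0  [.]─ ·   ┠───────────────────────────────┨
            ┃ [-] repo/                     ┃
1           ┃   [-] components/             ┃
            ┃     [-] utils/                ┃
2           ┃       [x] main.h              ┃
            ┃>      [x] auth.yaml           ┃
3       G ─ ┃       [ ] utils.css           ┃
            ┃     [-] core/                 ┃


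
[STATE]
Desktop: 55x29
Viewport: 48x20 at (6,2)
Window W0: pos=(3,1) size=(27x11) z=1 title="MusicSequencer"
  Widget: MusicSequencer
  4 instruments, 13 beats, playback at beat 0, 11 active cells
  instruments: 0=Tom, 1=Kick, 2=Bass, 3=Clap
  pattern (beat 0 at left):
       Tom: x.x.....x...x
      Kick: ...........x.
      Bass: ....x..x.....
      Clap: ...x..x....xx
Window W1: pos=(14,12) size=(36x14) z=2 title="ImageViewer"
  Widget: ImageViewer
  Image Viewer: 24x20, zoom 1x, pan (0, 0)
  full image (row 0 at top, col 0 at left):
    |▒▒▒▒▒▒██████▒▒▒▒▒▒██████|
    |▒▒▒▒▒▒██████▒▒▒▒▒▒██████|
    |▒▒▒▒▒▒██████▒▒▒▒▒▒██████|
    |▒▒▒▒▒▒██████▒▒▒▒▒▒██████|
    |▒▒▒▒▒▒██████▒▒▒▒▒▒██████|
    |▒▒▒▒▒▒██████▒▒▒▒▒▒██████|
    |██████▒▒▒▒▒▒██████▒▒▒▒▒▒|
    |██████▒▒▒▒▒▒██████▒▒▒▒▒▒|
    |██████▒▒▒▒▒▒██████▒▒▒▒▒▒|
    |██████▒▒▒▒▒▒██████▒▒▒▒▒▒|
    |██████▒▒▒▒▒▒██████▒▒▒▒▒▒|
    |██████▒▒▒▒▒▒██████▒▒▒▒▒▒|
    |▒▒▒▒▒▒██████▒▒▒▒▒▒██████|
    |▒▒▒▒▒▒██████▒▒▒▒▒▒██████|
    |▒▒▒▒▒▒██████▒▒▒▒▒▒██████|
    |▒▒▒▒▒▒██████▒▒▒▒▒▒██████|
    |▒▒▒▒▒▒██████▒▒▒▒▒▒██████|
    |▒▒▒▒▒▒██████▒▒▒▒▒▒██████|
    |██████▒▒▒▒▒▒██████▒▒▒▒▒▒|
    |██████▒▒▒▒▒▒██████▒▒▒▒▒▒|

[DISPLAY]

usicSequencer          ┃                        
───────────────────────┨                        
   ▼123456789012       ┃                        
Tom█·█·····█···█       ┃                        
ick···········█·       ┃                        
ass····█··█·····       ┃                        
lap···█··█····██       ┃                        
                       ┃                        
                       ┃                        
━━━━━━━━━━━━━━━━━━━━━━━┛                        
        ┏━━━━━━━━━━━━━━━━━━━━━━━━━━━━━━━━━━┓    
        ┃ ImageViewer                      ┃    
        ┠──────────────────────────────────┨    
        ┃▒▒▒▒▒▒██████▒▒▒▒▒▒██████          ┃    
        ┃▒▒▒▒▒▒██████▒▒▒▒▒▒██████          ┃    
        ┃▒▒▒▒▒▒██████▒▒▒▒▒▒██████          ┃    
        ┃▒▒▒▒▒▒██████▒▒▒▒▒▒██████          ┃    
        ┃▒▒▒▒▒▒██████▒▒▒▒▒▒██████          ┃    
        ┃▒▒▒▒▒▒██████▒▒▒▒▒▒██████          ┃    
        ┃██████▒▒▒▒▒▒██████▒▒▒▒▒▒          ┃    


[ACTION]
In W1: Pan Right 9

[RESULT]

usicSequencer          ┃                        
───────────────────────┨                        
   ▼123456789012       ┃                        
Tom█·█·····█···█       ┃                        
ick···········█·       ┃                        
ass····█··█·····       ┃                        
lap···█··█····██       ┃                        
                       ┃                        
                       ┃                        
━━━━━━━━━━━━━━━━━━━━━━━┛                        
        ┏━━━━━━━━━━━━━━━━━━━━━━━━━━━━━━━━━━┓    
        ┃ ImageViewer                      ┃    
        ┠──────────────────────────────────┨    
        ┃███▒▒▒▒▒▒██████                   ┃    
        ┃███▒▒▒▒▒▒██████                   ┃    
        ┃███▒▒▒▒▒▒██████                   ┃    
        ┃███▒▒▒▒▒▒██████                   ┃    
        ┃███▒▒▒▒▒▒██████                   ┃    
        ┃███▒▒▒▒▒▒██████                   ┃    
        ┃▒▒▒██████▒▒▒▒▒▒                   ┃    


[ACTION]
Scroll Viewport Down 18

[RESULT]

                       ┃                        
                       ┃                        
━━━━━━━━━━━━━━━━━━━━━━━┛                        
        ┏━━━━━━━━━━━━━━━━━━━━━━━━━━━━━━━━━━┓    
        ┃ ImageViewer                      ┃    
        ┠──────────────────────────────────┨    
        ┃███▒▒▒▒▒▒██████                   ┃    
        ┃███▒▒▒▒▒▒██████                   ┃    
        ┃███▒▒▒▒▒▒██████                   ┃    
        ┃███▒▒▒▒▒▒██████                   ┃    
        ┃███▒▒▒▒▒▒██████                   ┃    
        ┃███▒▒▒▒▒▒██████                   ┃    
        ┃▒▒▒██████▒▒▒▒▒▒                   ┃    
        ┃▒▒▒██████▒▒▒▒▒▒                   ┃    
        ┃▒▒▒██████▒▒▒▒▒▒                   ┃    
        ┃▒▒▒██████▒▒▒▒▒▒                   ┃    
        ┗━━━━━━━━━━━━━━━━━━━━━━━━━━━━━━━━━━┛    
                                                
                                                
                                                


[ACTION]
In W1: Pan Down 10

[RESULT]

                       ┃                        
                       ┃                        
━━━━━━━━━━━━━━━━━━━━━━━┛                        
        ┏━━━━━━━━━━━━━━━━━━━━━━━━━━━━━━━━━━┓    
        ┃ ImageViewer                      ┃    
        ┠──────────────────────────────────┨    
        ┃▒▒▒██████▒▒▒▒▒▒                   ┃    
        ┃▒▒▒██████▒▒▒▒▒▒                   ┃    
        ┃███▒▒▒▒▒▒██████                   ┃    
        ┃███▒▒▒▒▒▒██████                   ┃    
        ┃███▒▒▒▒▒▒██████                   ┃    
        ┃███▒▒▒▒▒▒██████                   ┃    
        ┃███▒▒▒▒▒▒██████                   ┃    
        ┃███▒▒▒▒▒▒██████                   ┃    
        ┃▒▒▒██████▒▒▒▒▒▒                   ┃    
        ┃▒▒▒██████▒▒▒▒▒▒                   ┃    
        ┗━━━━━━━━━━━━━━━━━━━━━━━━━━━━━━━━━━┛    
                                                
                                                
                                                


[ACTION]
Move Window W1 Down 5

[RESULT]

                       ┃                        
                       ┃                        
━━━━━━━━━━━━━━━━━━━━━━━┛                        
                                                
                                                
                                                
        ┏━━━━━━━━━━━━━━━━━━━━━━━━━━━━━━━━━━┓    
        ┃ ImageViewer                      ┃    
        ┠──────────────────────────────────┨    
        ┃▒▒▒██████▒▒▒▒▒▒                   ┃    
        ┃▒▒▒██████▒▒▒▒▒▒                   ┃    
        ┃███▒▒▒▒▒▒██████                   ┃    
        ┃███▒▒▒▒▒▒██████                   ┃    
        ┃███▒▒▒▒▒▒██████                   ┃    
        ┃███▒▒▒▒▒▒██████                   ┃    
        ┃███▒▒▒▒▒▒██████                   ┃    
        ┃███▒▒▒▒▒▒██████                   ┃    
        ┃▒▒▒██████▒▒▒▒▒▒                   ┃    
        ┃▒▒▒██████▒▒▒▒▒▒                   ┃    
        ┗━━━━━━━━━━━━━━━━━━━━━━━━━━━━━━━━━━┛    


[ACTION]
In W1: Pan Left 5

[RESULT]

                       ┃                        
                       ┃                        
━━━━━━━━━━━━━━━━━━━━━━━┛                        
                                                
                                                
                                                
        ┏━━━━━━━━━━━━━━━━━━━━━━━━━━━━━━━━━━┓    
        ┃ ImageViewer                      ┃    
        ┠──────────────────────────────────┨    
        ┃██▒▒▒▒▒▒██████▒▒▒▒▒▒              ┃    
        ┃██▒▒▒▒▒▒██████▒▒▒▒▒▒              ┃    
        ┃▒▒██████▒▒▒▒▒▒██████              ┃    
        ┃▒▒██████▒▒▒▒▒▒██████              ┃    
        ┃▒▒██████▒▒▒▒▒▒██████              ┃    
        ┃▒▒██████▒▒▒▒▒▒██████              ┃    
        ┃▒▒██████▒▒▒▒▒▒██████              ┃    
        ┃▒▒██████▒▒▒▒▒▒██████              ┃    
        ┃██▒▒▒▒▒▒██████▒▒▒▒▒▒              ┃    
        ┃██▒▒▒▒▒▒██████▒▒▒▒▒▒              ┃    
        ┗━━━━━━━━━━━━━━━━━━━━━━━━━━━━━━━━━━┛    
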